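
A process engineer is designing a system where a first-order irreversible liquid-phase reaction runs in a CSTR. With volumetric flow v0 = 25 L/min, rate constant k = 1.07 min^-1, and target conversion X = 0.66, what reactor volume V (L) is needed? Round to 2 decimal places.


V = v0 * X / (k * (1 - X))
V = 25 * 0.66 / (1.07 * (1 - 0.66))
V = 16.5 / (1.07 * 0.34)
V = 16.5 / 0.3638
V = 45.35 L


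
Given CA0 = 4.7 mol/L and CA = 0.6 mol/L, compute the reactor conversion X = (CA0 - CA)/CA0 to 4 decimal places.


X = (CA0 - CA) / CA0
X = (4.7 - 0.6) / 4.7
X = 4.1 / 4.7
X = 0.8723


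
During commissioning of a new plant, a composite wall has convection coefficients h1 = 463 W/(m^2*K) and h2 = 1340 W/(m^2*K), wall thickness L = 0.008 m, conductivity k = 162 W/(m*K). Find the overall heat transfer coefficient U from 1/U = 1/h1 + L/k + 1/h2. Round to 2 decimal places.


1/U = 1/h1 + L/k + 1/h2
1/U = 1/463 + 0.008/162 + 1/1340
1/U = 0.0021598272 + 4.93827e-05 + 0.0007462687
1/U = 0.0029554786
U = 338.35 W/(m^2*K)


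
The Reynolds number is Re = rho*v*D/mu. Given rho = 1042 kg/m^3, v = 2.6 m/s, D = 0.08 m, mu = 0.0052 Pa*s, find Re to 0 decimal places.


Re = rho * v * D / mu
Re = 1042 * 2.6 * 0.08 / 0.0052
Re = 216.736 / 0.0052
Re = 41680


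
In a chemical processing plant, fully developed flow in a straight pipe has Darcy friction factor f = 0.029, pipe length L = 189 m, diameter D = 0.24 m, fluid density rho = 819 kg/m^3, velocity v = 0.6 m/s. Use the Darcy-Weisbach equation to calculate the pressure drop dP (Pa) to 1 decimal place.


dP = f * (L/D) * (rho*v^2/2)
dP = 0.029 * (189/0.24) * (819*0.6^2/2)
L/D = 787.5
rho*v^2/2 = 819*0.36/2 = 147.42
dP = 0.029 * 787.5 * 147.42
dP = 3366.7 Pa


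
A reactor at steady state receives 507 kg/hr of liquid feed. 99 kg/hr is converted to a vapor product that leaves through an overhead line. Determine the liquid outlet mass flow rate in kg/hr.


Steady-state mass balance on the main outlet: F_out = F_in - F_removed
F_out = 507 - 99
F_out = 408 kg/hr


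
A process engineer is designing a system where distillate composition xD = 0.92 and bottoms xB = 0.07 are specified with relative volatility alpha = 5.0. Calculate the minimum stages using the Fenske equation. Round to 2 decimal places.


N_min = ln((xD*(1-xB))/(xB*(1-xD))) / ln(alpha)
Numerator inside ln: 0.8556 / 0.0056 = 152.785714
ln(152.785714) = 5.029036
ln(alpha) = ln(5.0) = 1.609438
N_min = 5.029036 / 1.609438 = 3.12


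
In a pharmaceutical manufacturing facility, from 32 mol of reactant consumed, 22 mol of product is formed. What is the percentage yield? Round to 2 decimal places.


Yield = (moles product / moles consumed) * 100%
Yield = (22 / 32) * 100
Yield = 0.6875 * 100
Yield = 68.75%


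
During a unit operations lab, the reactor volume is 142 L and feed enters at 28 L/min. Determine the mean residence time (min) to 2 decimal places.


tau = V / v0
tau = 142 / 28
tau = 5.07 min


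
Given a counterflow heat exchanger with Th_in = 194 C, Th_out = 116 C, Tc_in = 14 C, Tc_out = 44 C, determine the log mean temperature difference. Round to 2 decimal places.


dT1 = Th_in - Tc_out = 194 - 44 = 150
dT2 = Th_out - Tc_in = 116 - 14 = 102
LMTD = (dT1 - dT2) / ln(dT1/dT2)
LMTD = (150 - 102) / ln(150/102)
LMTD = 124.46 K


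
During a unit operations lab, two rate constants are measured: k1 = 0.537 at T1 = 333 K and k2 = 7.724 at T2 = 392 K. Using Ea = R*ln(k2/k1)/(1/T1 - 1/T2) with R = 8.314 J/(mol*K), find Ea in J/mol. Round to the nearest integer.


Ea = R * ln(k2/k1) / (1/T1 - 1/T2)
ln(k2/k1) = ln(7.724/0.537) = 2.6660895
1/T1 - 1/T2 = 1/333 - 1/392 = 0.000451982595
Ea = 8.314 * 2.6660895 / 0.000451982595
Ea = 49041 J/mol


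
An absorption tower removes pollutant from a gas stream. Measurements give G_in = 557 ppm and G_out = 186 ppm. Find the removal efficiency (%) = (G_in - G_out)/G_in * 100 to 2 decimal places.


Efficiency = (G_in - G_out) / G_in * 100%
Efficiency = (557 - 186) / 557 * 100
Efficiency = 371 / 557 * 100
Efficiency = 66.61%


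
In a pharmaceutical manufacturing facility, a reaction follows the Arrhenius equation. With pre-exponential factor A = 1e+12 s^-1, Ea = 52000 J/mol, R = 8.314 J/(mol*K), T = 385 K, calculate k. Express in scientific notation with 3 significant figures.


k = A * exp(-Ea/(R*T))
k = 1e+12 * exp(-52000 / (8.314 * 385))
k = 1e+12 * exp(-16.245482)
k = 8.80e+04


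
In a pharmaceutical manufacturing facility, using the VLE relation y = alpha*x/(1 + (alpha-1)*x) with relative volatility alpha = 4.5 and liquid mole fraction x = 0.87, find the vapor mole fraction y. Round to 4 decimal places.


y = alpha*x / (1 + (alpha-1)*x)
y = 4.5*0.87 / (1 + (4.5-1)*0.87)
y = 3.915 / (1 + 3.045)
y = 3.915 / 4.045
y = 0.9679


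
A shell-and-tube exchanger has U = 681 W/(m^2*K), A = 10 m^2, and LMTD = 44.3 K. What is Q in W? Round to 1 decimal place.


Q = U * A * LMTD
Q = 681 * 10 * 44.3
Q = 301683.0 W


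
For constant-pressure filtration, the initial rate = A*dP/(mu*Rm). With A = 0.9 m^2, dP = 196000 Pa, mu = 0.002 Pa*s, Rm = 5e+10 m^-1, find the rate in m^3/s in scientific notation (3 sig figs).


rate = A * dP / (mu * Rm)
rate = 0.9 * 196000 / (0.002 * 5e+10)
rate = 176400.0 / 1.000e+08
rate = 1.76e-03 m^3/s


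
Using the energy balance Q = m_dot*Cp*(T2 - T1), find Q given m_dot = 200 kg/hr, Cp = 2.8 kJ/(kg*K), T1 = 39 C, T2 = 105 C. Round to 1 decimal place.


Q = m_dot * Cp * (T2 - T1)
Q = 200 * 2.8 * (105 - 39)
Q = 200 * 2.8 * 66
Q = 36960.0 kJ/hr


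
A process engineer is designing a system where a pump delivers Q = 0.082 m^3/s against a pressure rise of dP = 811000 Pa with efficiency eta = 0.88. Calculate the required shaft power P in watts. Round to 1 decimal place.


P = Q * dP / eta
P = 0.082 * 811000 / 0.88
P = 66502.0 / 0.88
P = 75570.5 W


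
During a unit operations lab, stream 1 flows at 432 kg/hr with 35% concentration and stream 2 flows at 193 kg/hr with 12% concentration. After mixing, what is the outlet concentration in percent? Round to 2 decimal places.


Mass balance on solute: F1*x1 + F2*x2 = F3*x3
F3 = F1 + F2 = 432 + 193 = 625 kg/hr
x3 = (F1*x1 + F2*x2)/F3
x3 = (432*0.35 + 193*0.12) / 625
x3 = 27.90%


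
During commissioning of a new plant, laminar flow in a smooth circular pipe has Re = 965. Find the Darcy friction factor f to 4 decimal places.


f = 64 / Re
f = 64 / 965
f = 0.0663


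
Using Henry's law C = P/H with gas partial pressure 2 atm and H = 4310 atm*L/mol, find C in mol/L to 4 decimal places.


C = P / H
C = 2 / 4310
C = 0.0005 mol/L


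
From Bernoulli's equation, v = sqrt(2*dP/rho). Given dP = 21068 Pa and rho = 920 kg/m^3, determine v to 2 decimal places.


v = sqrt(2*dP/rho)
v = sqrt(2*21068/920)
v = sqrt(45.8)
v = 6.77 m/s


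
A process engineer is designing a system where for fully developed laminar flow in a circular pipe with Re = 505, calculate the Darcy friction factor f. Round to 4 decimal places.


f = 64 / Re
f = 64 / 505
f = 0.1267


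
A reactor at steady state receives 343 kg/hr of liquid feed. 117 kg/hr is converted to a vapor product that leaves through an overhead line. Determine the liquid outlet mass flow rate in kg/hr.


Steady-state mass balance on the main outlet: F_out = F_in - F_removed
F_out = 343 - 117
F_out = 226 kg/hr


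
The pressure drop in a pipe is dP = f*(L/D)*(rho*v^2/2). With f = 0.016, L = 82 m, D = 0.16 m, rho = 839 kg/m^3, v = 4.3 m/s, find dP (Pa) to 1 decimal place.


dP = f * (L/D) * (rho*v^2/2)
dP = 0.016 * (82/0.16) * (839*4.3^2/2)
L/D = 512.5
rho*v^2/2 = 839*18.49/2 = 7756.555
dP = 0.016 * 512.5 * 7756.555
dP = 63603.8 Pa


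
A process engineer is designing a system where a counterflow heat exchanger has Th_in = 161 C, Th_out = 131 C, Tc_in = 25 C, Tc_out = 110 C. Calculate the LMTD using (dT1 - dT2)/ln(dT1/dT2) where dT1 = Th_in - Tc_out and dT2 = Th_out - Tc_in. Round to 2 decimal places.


dT1 = Th_in - Tc_out = 161 - 110 = 51
dT2 = Th_out - Tc_in = 131 - 25 = 106
LMTD = (dT1 - dT2) / ln(dT1/dT2)
LMTD = (51 - 106) / ln(51/106)
LMTD = 75.18 K


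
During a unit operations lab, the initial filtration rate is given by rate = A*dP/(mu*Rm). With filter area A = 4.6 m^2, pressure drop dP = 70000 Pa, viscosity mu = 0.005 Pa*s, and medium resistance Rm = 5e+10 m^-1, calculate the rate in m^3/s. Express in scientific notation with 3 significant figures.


rate = A * dP / (mu * Rm)
rate = 4.6 * 70000 / (0.005 * 5e+10)
rate = 322000.0 / 2.500e+08
rate = 1.29e-03 m^3/s


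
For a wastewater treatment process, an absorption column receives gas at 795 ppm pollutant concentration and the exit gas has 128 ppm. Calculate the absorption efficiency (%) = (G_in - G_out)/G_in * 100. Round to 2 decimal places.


Efficiency = (G_in - G_out) / G_in * 100%
Efficiency = (795 - 128) / 795 * 100
Efficiency = 667 / 795 * 100
Efficiency = 83.90%


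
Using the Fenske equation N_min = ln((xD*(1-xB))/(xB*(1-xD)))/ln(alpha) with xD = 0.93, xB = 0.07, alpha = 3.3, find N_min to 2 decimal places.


N_min = ln((xD*(1-xB))/(xB*(1-xD))) / ln(alpha)
Numerator inside ln: 0.8649 / 0.0049 = 176.510204
ln(176.510204) = 5.173379
ln(alpha) = ln(3.3) = 1.193922
N_min = 5.173379 / 1.193922 = 4.33


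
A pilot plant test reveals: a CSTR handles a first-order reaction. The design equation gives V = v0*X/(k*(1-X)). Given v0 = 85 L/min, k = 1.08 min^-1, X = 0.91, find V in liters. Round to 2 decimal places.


V = v0 * X / (k * (1 - X))
V = 85 * 0.91 / (1.08 * (1 - 0.91))
V = 77.35 / (1.08 * 0.09)
V = 77.35 / 0.0972
V = 795.78 L


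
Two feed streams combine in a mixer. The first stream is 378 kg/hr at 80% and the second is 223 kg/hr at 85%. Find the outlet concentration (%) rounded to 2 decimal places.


Mass balance on solute: F1*x1 + F2*x2 = F3*x3
F3 = F1 + F2 = 378 + 223 = 601 kg/hr
x3 = (F1*x1 + F2*x2)/F3
x3 = (378*0.8 + 223*0.85) / 601
x3 = 81.86%


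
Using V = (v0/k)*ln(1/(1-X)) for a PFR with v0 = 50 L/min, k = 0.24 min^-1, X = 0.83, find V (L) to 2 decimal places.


V = (v0/k) * ln(1/(1-X))
V = (50/0.24) * ln(1/(1-0.83))
V = 208.333333 * ln(5.882353)
V = 208.333333 * 1.771957
V = 369.16 L


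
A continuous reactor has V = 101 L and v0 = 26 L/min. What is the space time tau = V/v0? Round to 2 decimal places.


tau = V / v0
tau = 101 / 26
tau = 3.88 min


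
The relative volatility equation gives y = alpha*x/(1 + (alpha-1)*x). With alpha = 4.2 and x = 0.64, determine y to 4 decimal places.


y = alpha*x / (1 + (alpha-1)*x)
y = 4.2*0.64 / (1 + (4.2-1)*0.64)
y = 2.688 / (1 + 2.048)
y = 2.688 / 3.048
y = 0.8819


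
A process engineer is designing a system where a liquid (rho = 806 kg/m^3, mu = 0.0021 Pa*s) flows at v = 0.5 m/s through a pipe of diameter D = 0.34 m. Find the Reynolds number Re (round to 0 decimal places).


Re = rho * v * D / mu
Re = 806 * 0.5 * 0.34 / 0.0021
Re = 137.02 / 0.0021
Re = 65248


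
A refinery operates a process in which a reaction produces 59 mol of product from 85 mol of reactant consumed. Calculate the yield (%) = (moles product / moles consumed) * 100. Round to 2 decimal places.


Yield = (moles product / moles consumed) * 100%
Yield = (59 / 85) * 100
Yield = 0.6941 * 100
Yield = 69.41%


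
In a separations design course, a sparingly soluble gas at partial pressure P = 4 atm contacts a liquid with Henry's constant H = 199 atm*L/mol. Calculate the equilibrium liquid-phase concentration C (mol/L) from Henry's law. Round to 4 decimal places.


C = P / H
C = 4 / 199
C = 0.0201 mol/L


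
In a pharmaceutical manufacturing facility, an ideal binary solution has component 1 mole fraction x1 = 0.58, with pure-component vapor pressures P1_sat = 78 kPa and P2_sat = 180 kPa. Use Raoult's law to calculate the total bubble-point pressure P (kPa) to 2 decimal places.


P = x1*P1_sat + x2*P2_sat
x2 = 1 - x1 = 1 - 0.58 = 0.42
P = 0.58*78 + 0.42*180
P = 45.24 + 75.6
P = 120.84 kPa


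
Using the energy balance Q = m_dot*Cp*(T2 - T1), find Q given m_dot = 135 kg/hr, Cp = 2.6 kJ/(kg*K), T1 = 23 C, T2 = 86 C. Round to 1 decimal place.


Q = m_dot * Cp * (T2 - T1)
Q = 135 * 2.6 * (86 - 23)
Q = 135 * 2.6 * 63
Q = 22113.0 kJ/hr


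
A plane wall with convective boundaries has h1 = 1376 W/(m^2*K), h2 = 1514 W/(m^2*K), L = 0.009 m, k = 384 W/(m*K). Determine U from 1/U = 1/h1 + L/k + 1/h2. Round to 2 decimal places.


1/U = 1/h1 + L/k + 1/h2
1/U = 1/1376 + 0.009/384 + 1/1514
1/U = 0.0007267442 + 2.34375e-05 + 0.000660502
1/U = 0.0014106837
U = 708.88 W/(m^2*K)


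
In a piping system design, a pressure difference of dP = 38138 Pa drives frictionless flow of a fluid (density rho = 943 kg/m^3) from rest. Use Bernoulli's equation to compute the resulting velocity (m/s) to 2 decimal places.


v = sqrt(2*dP/rho)
v = sqrt(2*38138/943)
v = sqrt(80.886532)
v = 8.99 m/s


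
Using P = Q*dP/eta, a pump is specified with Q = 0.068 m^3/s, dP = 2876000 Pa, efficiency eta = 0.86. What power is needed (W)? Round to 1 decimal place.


P = Q * dP / eta
P = 0.068 * 2876000 / 0.86
P = 195568.0 / 0.86
P = 227404.7 W


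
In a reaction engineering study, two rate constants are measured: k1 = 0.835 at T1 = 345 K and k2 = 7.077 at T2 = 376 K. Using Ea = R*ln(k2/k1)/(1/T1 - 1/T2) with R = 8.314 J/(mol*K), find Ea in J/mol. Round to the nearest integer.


Ea = R * ln(k2/k1) / (1/T1 - 1/T2)
ln(k2/k1) = ln(7.077/0.835) = 2.1371736
1/T1 - 1/T2 = 1/345 - 1/376 = 0.000238976257
Ea = 8.314 * 2.1371736 / 0.000238976257
Ea = 74352 J/mol


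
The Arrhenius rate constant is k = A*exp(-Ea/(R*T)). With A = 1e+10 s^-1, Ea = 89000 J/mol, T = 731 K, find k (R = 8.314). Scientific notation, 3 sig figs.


k = A * exp(-Ea/(R*T))
k = 1e+10 * exp(-89000 / (8.314 * 731))
k = 1e+10 * exp(-14.644097)
k = 4.37e+03


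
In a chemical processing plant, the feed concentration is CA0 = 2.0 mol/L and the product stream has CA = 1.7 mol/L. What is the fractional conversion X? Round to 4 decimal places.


X = (CA0 - CA) / CA0
X = (2.0 - 1.7) / 2.0
X = 0.3 / 2.0
X = 0.1500


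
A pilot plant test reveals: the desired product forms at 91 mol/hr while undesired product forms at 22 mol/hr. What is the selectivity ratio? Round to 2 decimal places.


S = desired product rate / undesired product rate
S = 91 / 22
S = 4.14


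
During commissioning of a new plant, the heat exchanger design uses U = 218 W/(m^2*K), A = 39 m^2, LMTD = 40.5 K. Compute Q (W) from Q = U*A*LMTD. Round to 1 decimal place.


Q = U * A * LMTD
Q = 218 * 39 * 40.5
Q = 344331.0 W


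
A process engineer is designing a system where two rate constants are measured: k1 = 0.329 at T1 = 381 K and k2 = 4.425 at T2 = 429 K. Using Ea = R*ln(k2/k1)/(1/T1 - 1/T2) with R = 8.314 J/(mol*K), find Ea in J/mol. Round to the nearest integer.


Ea = R * ln(k2/k1) / (1/T1 - 1/T2)
ln(k2/k1) = ln(4.425/0.329) = 2.5989678
1/T1 - 1/T2 = 1/381 - 1/429 = 0.000293669585
Ea = 8.314 * 2.5989678 / 0.000293669585
Ea = 73579 J/mol


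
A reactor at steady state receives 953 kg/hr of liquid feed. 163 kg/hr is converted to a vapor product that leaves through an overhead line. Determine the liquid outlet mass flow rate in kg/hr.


Steady-state mass balance on the main outlet: F_out = F_in - F_removed
F_out = 953 - 163
F_out = 790 kg/hr


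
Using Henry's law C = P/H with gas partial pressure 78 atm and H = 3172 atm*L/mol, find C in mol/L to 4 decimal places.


C = P / H
C = 78 / 3172
C = 0.0246 mol/L


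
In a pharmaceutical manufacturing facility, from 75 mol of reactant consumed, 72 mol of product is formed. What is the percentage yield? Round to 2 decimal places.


Yield = (moles product / moles consumed) * 100%
Yield = (72 / 75) * 100
Yield = 0.96 * 100
Yield = 96.00%


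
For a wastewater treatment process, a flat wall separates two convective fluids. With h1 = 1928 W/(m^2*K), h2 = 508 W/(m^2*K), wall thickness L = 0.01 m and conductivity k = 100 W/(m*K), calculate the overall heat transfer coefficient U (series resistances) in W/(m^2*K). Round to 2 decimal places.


1/U = 1/h1 + L/k + 1/h2
1/U = 1/1928 + 0.01/100 + 1/508
1/U = 0.0005186722 + 0.0001 + 0.0019685039
1/U = 0.0025871761
U = 386.52 W/(m^2*K)


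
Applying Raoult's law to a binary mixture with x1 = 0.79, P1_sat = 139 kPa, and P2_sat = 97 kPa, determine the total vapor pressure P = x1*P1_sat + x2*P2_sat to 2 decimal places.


P = x1*P1_sat + x2*P2_sat
x2 = 1 - x1 = 1 - 0.79 = 0.21
P = 0.79*139 + 0.21*97
P = 109.81 + 20.37
P = 130.18 kPa


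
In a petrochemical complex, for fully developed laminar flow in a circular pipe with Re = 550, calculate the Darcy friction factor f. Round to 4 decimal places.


f = 64 / Re
f = 64 / 550
f = 0.1164


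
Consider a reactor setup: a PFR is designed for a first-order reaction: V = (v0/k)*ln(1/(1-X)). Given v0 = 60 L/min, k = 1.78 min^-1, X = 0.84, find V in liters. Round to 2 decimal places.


V = (v0/k) * ln(1/(1-X))
V = (60/1.78) * ln(1/(1-0.84))
V = 33.707865 * ln(6.25)
V = 33.707865 * 1.832581
V = 61.77 L


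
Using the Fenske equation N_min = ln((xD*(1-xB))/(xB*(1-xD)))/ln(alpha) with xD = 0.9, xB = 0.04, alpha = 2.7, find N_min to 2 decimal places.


N_min = ln((xD*(1-xB))/(xB*(1-xD))) / ln(alpha)
Numerator inside ln: 0.864 / 0.004 = 216.0
ln(216.0) = 5.375278
ln(alpha) = ln(2.7) = 0.993252
N_min = 5.375278 / 0.993252 = 5.41


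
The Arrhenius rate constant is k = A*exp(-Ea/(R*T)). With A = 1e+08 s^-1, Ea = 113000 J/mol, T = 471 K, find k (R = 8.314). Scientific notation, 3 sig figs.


k = A * exp(-Ea/(R*T))
k = 1e+08 * exp(-113000 / (8.314 * 471))
k = 1e+08 * exp(-28.856757)
k = 2.94e-05


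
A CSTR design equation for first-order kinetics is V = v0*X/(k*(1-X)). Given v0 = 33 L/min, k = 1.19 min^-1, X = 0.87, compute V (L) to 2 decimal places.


V = v0 * X / (k * (1 - X))
V = 33 * 0.87 / (1.19 * (1 - 0.87))
V = 28.71 / (1.19 * 0.13)
V = 28.71 / 0.1547
V = 185.59 L


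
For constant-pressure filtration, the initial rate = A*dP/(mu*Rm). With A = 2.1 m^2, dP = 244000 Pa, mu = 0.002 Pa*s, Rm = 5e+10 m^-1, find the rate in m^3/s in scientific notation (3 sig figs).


rate = A * dP / (mu * Rm)
rate = 2.1 * 244000 / (0.002 * 5e+10)
rate = 512400.0 / 1.000e+08
rate = 5.12e-03 m^3/s


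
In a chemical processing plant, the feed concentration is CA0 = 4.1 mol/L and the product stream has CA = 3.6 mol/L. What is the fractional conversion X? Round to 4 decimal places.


X = (CA0 - CA) / CA0
X = (4.1 - 3.6) / 4.1
X = 0.5 / 4.1
X = 0.1220


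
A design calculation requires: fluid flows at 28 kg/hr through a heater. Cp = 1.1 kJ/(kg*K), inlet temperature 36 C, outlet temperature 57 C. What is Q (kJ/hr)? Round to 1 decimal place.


Q = m_dot * Cp * (T2 - T1)
Q = 28 * 1.1 * (57 - 36)
Q = 28 * 1.1 * 21
Q = 646.8 kJ/hr


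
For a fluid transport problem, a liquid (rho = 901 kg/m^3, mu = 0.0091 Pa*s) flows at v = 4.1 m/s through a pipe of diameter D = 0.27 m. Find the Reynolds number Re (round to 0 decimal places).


Re = rho * v * D / mu
Re = 901 * 4.1 * 0.27 / 0.0091
Re = 997.407 / 0.0091
Re = 109605


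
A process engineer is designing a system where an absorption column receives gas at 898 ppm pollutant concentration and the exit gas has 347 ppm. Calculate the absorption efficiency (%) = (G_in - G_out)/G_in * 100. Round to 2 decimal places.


Efficiency = (G_in - G_out) / G_in * 100%
Efficiency = (898 - 347) / 898 * 100
Efficiency = 551 / 898 * 100
Efficiency = 61.36%


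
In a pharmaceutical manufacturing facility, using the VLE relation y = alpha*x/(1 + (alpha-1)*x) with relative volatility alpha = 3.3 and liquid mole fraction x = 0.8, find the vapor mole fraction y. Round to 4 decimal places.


y = alpha*x / (1 + (alpha-1)*x)
y = 3.3*0.8 / (1 + (3.3-1)*0.8)
y = 2.64 / (1 + 1.84)
y = 2.64 / 2.84
y = 0.9296


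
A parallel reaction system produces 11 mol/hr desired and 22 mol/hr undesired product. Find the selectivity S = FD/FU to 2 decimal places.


S = desired product rate / undesired product rate
S = 11 / 22
S = 0.50


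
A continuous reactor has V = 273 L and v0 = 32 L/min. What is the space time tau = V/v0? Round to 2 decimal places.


tau = V / v0
tau = 273 / 32
tau = 8.53 min


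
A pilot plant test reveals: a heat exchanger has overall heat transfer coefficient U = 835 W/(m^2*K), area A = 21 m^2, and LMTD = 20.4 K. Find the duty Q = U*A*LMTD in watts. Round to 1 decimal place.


Q = U * A * LMTD
Q = 835 * 21 * 20.4
Q = 357714.0 W


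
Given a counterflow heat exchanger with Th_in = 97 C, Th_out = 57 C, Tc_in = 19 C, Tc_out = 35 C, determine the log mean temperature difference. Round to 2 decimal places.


dT1 = Th_in - Tc_out = 97 - 35 = 62
dT2 = Th_out - Tc_in = 57 - 19 = 38
LMTD = (dT1 - dT2) / ln(dT1/dT2)
LMTD = (62 - 38) / ln(62/38)
LMTD = 49.02 K


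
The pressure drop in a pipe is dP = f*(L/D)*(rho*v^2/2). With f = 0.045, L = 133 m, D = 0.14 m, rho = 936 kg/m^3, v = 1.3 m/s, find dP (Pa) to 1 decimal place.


dP = f * (L/D) * (rho*v^2/2)
dP = 0.045 * (133/0.14) * (936*1.3^2/2)
L/D = 950.0
rho*v^2/2 = 936*1.69/2 = 790.92
dP = 0.045 * 950.0 * 790.92
dP = 33811.8 Pa


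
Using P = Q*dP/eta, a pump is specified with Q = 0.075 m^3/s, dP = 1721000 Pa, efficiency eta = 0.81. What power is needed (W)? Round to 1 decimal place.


P = Q * dP / eta
P = 0.075 * 1721000 / 0.81
P = 129075.0 / 0.81
P = 159351.9 W


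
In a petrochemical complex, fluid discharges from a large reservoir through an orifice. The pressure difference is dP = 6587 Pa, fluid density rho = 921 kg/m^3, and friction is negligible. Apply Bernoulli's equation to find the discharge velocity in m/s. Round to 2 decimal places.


v = sqrt(2*dP/rho)
v = sqrt(2*6587/921)
v = sqrt(14.304017)
v = 3.78 m/s


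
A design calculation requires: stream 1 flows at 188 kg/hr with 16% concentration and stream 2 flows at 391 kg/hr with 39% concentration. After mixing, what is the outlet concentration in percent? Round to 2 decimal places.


Mass balance on solute: F1*x1 + F2*x2 = F3*x3
F3 = F1 + F2 = 188 + 391 = 579 kg/hr
x3 = (F1*x1 + F2*x2)/F3
x3 = (188*0.16 + 391*0.39) / 579
x3 = 31.53%


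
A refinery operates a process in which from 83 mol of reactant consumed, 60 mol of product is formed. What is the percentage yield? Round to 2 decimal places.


Yield = (moles product / moles consumed) * 100%
Yield = (60 / 83) * 100
Yield = 0.7229 * 100
Yield = 72.29%


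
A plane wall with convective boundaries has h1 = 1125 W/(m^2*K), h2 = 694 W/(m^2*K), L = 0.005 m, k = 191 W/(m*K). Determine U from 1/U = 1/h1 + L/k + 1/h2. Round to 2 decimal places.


1/U = 1/h1 + L/k + 1/h2
1/U = 1/1125 + 0.005/191 + 1/694
1/U = 0.0008888889 + 2.6178e-05 + 0.0014409222
1/U = 0.0023559891
U = 424.45 W/(m^2*K)


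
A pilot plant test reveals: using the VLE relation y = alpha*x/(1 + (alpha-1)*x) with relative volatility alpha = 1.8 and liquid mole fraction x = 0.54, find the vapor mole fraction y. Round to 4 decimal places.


y = alpha*x / (1 + (alpha-1)*x)
y = 1.8*0.54 / (1 + (1.8-1)*0.54)
y = 0.972 / (1 + 0.432)
y = 0.972 / 1.432
y = 0.6788


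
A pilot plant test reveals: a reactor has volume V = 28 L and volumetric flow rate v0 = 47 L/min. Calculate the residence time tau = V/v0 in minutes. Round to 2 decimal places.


tau = V / v0
tau = 28 / 47
tau = 0.60 min


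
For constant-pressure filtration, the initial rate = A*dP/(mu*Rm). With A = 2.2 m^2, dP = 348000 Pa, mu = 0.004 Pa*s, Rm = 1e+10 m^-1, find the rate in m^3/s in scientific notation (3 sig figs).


rate = A * dP / (mu * Rm)
rate = 2.2 * 348000 / (0.004 * 1e+10)
rate = 765600.0 / 4.000e+07
rate = 1.91e-02 m^3/s


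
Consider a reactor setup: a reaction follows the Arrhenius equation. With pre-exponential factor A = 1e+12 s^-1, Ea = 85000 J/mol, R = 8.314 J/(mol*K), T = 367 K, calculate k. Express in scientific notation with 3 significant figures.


k = A * exp(-Ea/(R*T))
k = 1e+12 * exp(-85000 / (8.314 * 367))
k = 1e+12 * exp(-27.857545)
k = 7.97e-01


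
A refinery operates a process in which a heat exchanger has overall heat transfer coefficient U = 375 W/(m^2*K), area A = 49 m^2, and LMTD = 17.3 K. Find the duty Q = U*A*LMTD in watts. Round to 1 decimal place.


Q = U * A * LMTD
Q = 375 * 49 * 17.3
Q = 317887.5 W


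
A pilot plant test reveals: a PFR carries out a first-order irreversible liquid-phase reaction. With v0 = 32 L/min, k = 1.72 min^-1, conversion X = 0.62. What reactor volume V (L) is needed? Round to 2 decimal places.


V = (v0/k) * ln(1/(1-X))
V = (32/1.72) * ln(1/(1-0.62))
V = 18.604651 * ln(2.631579)
V = 18.604651 * 0.967584
V = 18.00 L


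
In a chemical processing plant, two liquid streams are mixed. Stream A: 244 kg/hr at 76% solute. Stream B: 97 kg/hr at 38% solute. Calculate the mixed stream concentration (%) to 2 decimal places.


Mass balance on solute: F1*x1 + F2*x2 = F3*x3
F3 = F1 + F2 = 244 + 97 = 341 kg/hr
x3 = (F1*x1 + F2*x2)/F3
x3 = (244*0.76 + 97*0.38) / 341
x3 = 65.19%


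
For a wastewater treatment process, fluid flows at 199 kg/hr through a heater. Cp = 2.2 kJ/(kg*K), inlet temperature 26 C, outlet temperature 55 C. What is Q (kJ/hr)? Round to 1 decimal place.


Q = m_dot * Cp * (T2 - T1)
Q = 199 * 2.2 * (55 - 26)
Q = 199 * 2.2 * 29
Q = 12696.2 kJ/hr


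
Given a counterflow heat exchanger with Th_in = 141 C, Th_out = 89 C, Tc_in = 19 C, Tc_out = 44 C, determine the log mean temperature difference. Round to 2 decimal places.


dT1 = Th_in - Tc_out = 141 - 44 = 97
dT2 = Th_out - Tc_in = 89 - 19 = 70
LMTD = (dT1 - dT2) / ln(dT1/dT2)
LMTD = (97 - 70) / ln(97/70)
LMTD = 82.77 K


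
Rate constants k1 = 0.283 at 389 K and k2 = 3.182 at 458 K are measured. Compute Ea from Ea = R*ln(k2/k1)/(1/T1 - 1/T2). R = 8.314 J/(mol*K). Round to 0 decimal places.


Ea = R * ln(k2/k1) / (1/T1 - 1/T2)
ln(k2/k1) = ln(3.182/0.283) = 2.4198183
1/T1 - 1/T2 = 1/389 - 1/458 = 0.000387287974
Ea = 8.314 * 2.4198183 / 0.000387287974
Ea = 51947 J/mol


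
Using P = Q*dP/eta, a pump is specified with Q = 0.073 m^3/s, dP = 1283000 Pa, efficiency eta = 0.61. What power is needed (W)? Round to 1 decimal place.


P = Q * dP / eta
P = 0.073 * 1283000 / 0.61
P = 93659.0 / 0.61
P = 153539.3 W


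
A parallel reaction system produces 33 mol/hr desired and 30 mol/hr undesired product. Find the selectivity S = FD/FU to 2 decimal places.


S = desired product rate / undesired product rate
S = 33 / 30
S = 1.10


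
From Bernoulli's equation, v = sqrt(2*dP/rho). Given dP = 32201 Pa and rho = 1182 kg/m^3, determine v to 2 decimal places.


v = sqrt(2*dP/rho)
v = sqrt(2*32201/1182)
v = sqrt(54.485618)
v = 7.38 m/s


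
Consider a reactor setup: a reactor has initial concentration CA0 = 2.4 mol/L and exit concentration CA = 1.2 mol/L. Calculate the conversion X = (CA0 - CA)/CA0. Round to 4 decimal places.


X = (CA0 - CA) / CA0
X = (2.4 - 1.2) / 2.4
X = 1.2 / 2.4
X = 0.5000


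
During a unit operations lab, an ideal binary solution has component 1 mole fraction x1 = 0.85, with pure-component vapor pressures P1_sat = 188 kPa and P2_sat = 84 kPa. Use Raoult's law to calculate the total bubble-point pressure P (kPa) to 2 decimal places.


P = x1*P1_sat + x2*P2_sat
x2 = 1 - x1 = 1 - 0.85 = 0.15
P = 0.85*188 + 0.15*84
P = 159.8 + 12.6
P = 172.40 kPa


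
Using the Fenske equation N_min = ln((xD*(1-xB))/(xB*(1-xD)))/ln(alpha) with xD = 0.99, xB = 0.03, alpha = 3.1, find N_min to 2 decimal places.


N_min = ln((xD*(1-xB))/(xB*(1-xD))) / ln(alpha)
Numerator inside ln: 0.9603 / 0.0003 = 3201.0
ln(3201.0) = 8.071219
ln(alpha) = ln(3.1) = 1.131402
N_min = 8.071219 / 1.131402 = 7.13


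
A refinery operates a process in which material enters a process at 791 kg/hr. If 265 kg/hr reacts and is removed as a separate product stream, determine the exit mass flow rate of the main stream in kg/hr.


Steady-state mass balance on the main outlet: F_out = F_in - F_removed
F_out = 791 - 265
F_out = 526 kg/hr


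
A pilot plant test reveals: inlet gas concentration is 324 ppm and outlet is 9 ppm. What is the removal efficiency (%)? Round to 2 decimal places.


Efficiency = (G_in - G_out) / G_in * 100%
Efficiency = (324 - 9) / 324 * 100
Efficiency = 315 / 324 * 100
Efficiency = 97.22%


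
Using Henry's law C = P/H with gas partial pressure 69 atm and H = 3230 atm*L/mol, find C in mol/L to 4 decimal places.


C = P / H
C = 69 / 3230
C = 0.0214 mol/L


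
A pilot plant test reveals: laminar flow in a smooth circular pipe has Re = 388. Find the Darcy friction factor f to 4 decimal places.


f = 64 / Re
f = 64 / 388
f = 0.1649


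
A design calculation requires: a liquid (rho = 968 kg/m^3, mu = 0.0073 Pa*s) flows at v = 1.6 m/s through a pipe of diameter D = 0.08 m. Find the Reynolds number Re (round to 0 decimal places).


Re = rho * v * D / mu
Re = 968 * 1.6 * 0.08 / 0.0073
Re = 123.904 / 0.0073
Re = 16973


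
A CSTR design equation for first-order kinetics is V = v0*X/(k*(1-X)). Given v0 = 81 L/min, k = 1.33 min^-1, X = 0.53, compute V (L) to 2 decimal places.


V = v0 * X / (k * (1 - X))
V = 81 * 0.53 / (1.33 * (1 - 0.53))
V = 42.93 / (1.33 * 0.47)
V = 42.93 / 0.6251
V = 68.68 L


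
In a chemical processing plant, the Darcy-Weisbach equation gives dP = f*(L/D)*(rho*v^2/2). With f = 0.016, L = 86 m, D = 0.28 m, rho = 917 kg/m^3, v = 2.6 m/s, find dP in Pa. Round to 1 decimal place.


dP = f * (L/D) * (rho*v^2/2)
dP = 0.016 * (86/0.28) * (917*2.6^2/2)
L/D = 307.14285714
rho*v^2/2 = 917*6.76/2 = 3099.46
dP = 0.016 * 307.14285714 * 3099.46
dP = 15231.6 Pa


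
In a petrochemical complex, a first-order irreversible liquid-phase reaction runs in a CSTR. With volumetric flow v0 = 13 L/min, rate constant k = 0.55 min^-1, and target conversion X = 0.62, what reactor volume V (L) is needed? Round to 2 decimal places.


V = v0 * X / (k * (1 - X))
V = 13 * 0.62 / (0.55 * (1 - 0.62))
V = 8.06 / (0.55 * 0.38)
V = 8.06 / 0.209
V = 38.56 L


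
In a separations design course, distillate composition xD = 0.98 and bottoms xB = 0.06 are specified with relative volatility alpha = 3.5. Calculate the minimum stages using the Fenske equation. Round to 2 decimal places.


N_min = ln((xD*(1-xB))/(xB*(1-xD))) / ln(alpha)
Numerator inside ln: 0.9212 / 0.0012 = 767.666667
ln(767.666667) = 6.643356
ln(alpha) = ln(3.5) = 1.252763
N_min = 6.643356 / 1.252763 = 5.30


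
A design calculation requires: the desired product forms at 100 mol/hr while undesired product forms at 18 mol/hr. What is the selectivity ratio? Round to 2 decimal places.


S = desired product rate / undesired product rate
S = 100 / 18
S = 5.56


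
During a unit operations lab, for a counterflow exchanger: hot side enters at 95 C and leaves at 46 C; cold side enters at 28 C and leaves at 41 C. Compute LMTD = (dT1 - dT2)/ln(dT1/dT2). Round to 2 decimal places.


dT1 = Th_in - Tc_out = 95 - 41 = 54
dT2 = Th_out - Tc_in = 46 - 28 = 18
LMTD = (dT1 - dT2) / ln(dT1/dT2)
LMTD = (54 - 18) / ln(54/18)
LMTD = 32.77 K


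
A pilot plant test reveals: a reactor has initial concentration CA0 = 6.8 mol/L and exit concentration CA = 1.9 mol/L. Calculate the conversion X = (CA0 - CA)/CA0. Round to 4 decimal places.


X = (CA0 - CA) / CA0
X = (6.8 - 1.9) / 6.8
X = 4.9 / 6.8
X = 0.7206


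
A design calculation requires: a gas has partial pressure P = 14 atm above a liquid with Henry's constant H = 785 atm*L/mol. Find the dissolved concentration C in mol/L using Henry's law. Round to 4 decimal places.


C = P / H
C = 14 / 785
C = 0.0178 mol/L


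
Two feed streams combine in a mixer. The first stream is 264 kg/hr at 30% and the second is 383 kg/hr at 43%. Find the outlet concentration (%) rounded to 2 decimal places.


Mass balance on solute: F1*x1 + F2*x2 = F3*x3
F3 = F1 + F2 = 264 + 383 = 647 kg/hr
x3 = (F1*x1 + F2*x2)/F3
x3 = (264*0.3 + 383*0.43) / 647
x3 = 37.70%


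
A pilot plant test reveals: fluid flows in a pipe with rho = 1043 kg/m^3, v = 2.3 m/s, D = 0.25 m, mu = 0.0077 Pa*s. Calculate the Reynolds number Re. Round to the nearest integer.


Re = rho * v * D / mu
Re = 1043 * 2.3 * 0.25 / 0.0077
Re = 599.725 / 0.0077
Re = 77886


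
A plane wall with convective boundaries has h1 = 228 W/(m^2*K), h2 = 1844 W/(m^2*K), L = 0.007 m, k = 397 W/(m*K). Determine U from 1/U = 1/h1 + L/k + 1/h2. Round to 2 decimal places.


1/U = 1/h1 + L/k + 1/h2
1/U = 1/228 + 0.007/397 + 1/1844
1/U = 0.0043859649 + 1.76322e-05 + 0.0005422993
1/U = 0.0049458964
U = 202.19 W/(m^2*K)


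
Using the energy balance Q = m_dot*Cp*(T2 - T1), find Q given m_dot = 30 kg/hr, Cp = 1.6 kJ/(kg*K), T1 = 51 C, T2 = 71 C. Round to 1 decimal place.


Q = m_dot * Cp * (T2 - T1)
Q = 30 * 1.6 * (71 - 51)
Q = 30 * 1.6 * 20
Q = 960.0 kJ/hr


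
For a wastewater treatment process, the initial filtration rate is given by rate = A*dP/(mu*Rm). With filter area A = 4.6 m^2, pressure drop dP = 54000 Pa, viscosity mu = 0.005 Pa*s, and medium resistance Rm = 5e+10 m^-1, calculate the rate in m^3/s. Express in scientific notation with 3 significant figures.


rate = A * dP / (mu * Rm)
rate = 4.6 * 54000 / (0.005 * 5e+10)
rate = 248400.0 / 2.500e+08
rate = 9.94e-04 m^3/s


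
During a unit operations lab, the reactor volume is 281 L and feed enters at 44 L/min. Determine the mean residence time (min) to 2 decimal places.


tau = V / v0
tau = 281 / 44
tau = 6.39 min


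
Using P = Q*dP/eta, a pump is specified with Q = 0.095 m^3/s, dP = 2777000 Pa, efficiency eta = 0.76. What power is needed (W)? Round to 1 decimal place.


P = Q * dP / eta
P = 0.095 * 2777000 / 0.76
P = 263815.0 / 0.76
P = 347125.0 W


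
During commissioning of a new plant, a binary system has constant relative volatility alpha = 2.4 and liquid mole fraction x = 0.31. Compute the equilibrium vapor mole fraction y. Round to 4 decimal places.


y = alpha*x / (1 + (alpha-1)*x)
y = 2.4*0.31 / (1 + (2.4-1)*0.31)
y = 0.744 / (1 + 0.434)
y = 0.744 / 1.434
y = 0.5188


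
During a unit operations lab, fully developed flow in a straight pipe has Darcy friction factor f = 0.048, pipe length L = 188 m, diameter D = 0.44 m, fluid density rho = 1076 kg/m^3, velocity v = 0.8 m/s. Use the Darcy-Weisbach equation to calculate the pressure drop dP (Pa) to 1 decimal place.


dP = f * (L/D) * (rho*v^2/2)
dP = 0.048 * (188/0.44) * (1076*0.8^2/2)
L/D = 427.27272727
rho*v^2/2 = 1076*0.64/2 = 344.32
dP = 0.048 * 427.27272727 * 344.32
dP = 7061.7 Pa


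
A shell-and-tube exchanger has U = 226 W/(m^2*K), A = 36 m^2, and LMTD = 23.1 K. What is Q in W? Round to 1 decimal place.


Q = U * A * LMTD
Q = 226 * 36 * 23.1
Q = 187941.6 W


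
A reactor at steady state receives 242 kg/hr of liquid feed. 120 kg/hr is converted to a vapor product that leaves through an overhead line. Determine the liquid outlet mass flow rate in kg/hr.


Steady-state mass balance on the main outlet: F_out = F_in - F_removed
F_out = 242 - 120
F_out = 122 kg/hr


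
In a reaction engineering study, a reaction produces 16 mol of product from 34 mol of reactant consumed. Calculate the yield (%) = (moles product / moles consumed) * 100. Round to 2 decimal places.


Yield = (moles product / moles consumed) * 100%
Yield = (16 / 34) * 100
Yield = 0.4706 * 100
Yield = 47.06%


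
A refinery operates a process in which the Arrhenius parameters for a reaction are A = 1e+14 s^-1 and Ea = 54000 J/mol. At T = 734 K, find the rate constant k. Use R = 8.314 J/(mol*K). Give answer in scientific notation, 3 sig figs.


k = A * exp(-Ea/(R*T))
k = 1e+14 * exp(-54000 / (8.314 * 734))
k = 1e+14 * exp(-8.848867)
k = 1.44e+10


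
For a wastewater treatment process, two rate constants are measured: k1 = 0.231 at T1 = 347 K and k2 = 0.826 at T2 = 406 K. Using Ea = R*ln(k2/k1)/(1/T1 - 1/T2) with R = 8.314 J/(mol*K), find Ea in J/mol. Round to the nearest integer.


Ea = R * ln(k2/k1) / (1/T1 - 1/T2)
ln(k2/k1) = ln(0.826/0.231) = 1.2741771
1/T1 - 1/T2 = 1/347 - 1/406 = 0.000418790193
Ea = 8.314 * 1.2741771 / 0.000418790193
Ea = 25296 J/mol


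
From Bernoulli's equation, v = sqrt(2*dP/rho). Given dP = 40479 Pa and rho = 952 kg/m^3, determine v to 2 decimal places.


v = sqrt(2*dP/rho)
v = sqrt(2*40479/952)
v = sqrt(85.039916)
v = 9.22 m/s


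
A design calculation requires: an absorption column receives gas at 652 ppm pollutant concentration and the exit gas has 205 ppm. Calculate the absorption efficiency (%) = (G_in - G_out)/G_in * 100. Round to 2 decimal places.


Efficiency = (G_in - G_out) / G_in * 100%
Efficiency = (652 - 205) / 652 * 100
Efficiency = 447 / 652 * 100
Efficiency = 68.56%


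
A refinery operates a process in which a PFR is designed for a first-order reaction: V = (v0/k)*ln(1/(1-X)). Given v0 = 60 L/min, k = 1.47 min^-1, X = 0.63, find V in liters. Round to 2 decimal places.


V = (v0/k) * ln(1/(1-X))
V = (60/1.47) * ln(1/(1-0.63))
V = 40.816327 * ln(2.702703)
V = 40.816327 * 0.994252
V = 40.58 L


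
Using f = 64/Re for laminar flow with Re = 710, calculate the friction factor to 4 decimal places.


f = 64 / Re
f = 64 / 710
f = 0.0901


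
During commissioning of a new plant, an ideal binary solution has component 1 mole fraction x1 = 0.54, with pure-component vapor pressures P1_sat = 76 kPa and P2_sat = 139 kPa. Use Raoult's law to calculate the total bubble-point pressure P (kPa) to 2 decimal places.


P = x1*P1_sat + x2*P2_sat
x2 = 1 - x1 = 1 - 0.54 = 0.46
P = 0.54*76 + 0.46*139
P = 41.04 + 63.94
P = 104.98 kPa


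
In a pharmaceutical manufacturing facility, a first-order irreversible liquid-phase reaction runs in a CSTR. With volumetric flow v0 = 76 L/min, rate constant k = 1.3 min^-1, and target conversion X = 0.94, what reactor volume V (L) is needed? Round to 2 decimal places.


V = v0 * X / (k * (1 - X))
V = 76 * 0.94 / (1.3 * (1 - 0.94))
V = 71.44 / (1.3 * 0.06)
V = 71.44 / 0.078
V = 915.90 L


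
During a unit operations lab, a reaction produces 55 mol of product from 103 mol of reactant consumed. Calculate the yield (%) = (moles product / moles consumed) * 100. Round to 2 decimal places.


Yield = (moles product / moles consumed) * 100%
Yield = (55 / 103) * 100
Yield = 0.534 * 100
Yield = 53.40%


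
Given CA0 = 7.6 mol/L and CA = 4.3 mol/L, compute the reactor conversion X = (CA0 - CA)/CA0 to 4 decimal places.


X = (CA0 - CA) / CA0
X = (7.6 - 4.3) / 7.6
X = 3.3 / 7.6
X = 0.4342


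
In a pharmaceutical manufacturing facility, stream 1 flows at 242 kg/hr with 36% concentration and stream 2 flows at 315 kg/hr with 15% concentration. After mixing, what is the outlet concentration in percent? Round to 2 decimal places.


Mass balance on solute: F1*x1 + F2*x2 = F3*x3
F3 = F1 + F2 = 242 + 315 = 557 kg/hr
x3 = (F1*x1 + F2*x2)/F3
x3 = (242*0.36 + 315*0.15) / 557
x3 = 24.12%


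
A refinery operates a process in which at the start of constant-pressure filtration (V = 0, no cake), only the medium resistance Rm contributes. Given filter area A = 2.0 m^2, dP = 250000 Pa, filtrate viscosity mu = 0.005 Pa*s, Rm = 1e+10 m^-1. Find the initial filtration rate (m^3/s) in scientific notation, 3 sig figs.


rate = A * dP / (mu * Rm)
rate = 2.0 * 250000 / (0.005 * 1e+10)
rate = 500000.0 / 5.000e+07
rate = 1.00e-02 m^3/s


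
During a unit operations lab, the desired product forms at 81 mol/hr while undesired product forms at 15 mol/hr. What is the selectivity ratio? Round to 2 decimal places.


S = desired product rate / undesired product rate
S = 81 / 15
S = 5.40


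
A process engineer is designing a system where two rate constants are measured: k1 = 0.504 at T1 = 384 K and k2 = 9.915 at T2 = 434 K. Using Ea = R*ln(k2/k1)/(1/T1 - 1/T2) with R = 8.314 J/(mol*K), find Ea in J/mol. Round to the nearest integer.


Ea = R * ln(k2/k1) / (1/T1 - 1/T2)
ln(k2/k1) = ln(9.915/0.504) = 2.9792278
1/T1 - 1/T2 = 1/384 - 1/434 = 0.000300019201
Ea = 8.314 * 2.9792278 / 0.000300019201
Ea = 82559 J/mol
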